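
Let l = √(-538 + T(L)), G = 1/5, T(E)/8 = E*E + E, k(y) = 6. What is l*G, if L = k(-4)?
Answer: I*√202/5 ≈ 2.8425*I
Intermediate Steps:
L = 6
T(E) = 8*E + 8*E² (T(E) = 8*(E*E + E) = 8*(E² + E) = 8*(E + E²) = 8*E + 8*E²)
G = ⅕ ≈ 0.20000
l = I*√202 (l = √(-538 + 8*6*(1 + 6)) = √(-538 + 8*6*7) = √(-538 + 336) = √(-202) = I*√202 ≈ 14.213*I)
l*G = (I*√202)*(⅕) = I*√202/5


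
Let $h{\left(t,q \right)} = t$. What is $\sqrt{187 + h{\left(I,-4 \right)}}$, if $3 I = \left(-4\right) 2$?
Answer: $\frac{\sqrt{1659}}{3} \approx 13.577$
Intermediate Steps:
$I = - \frac{8}{3}$ ($I = \frac{\left(-4\right) 2}{3} = \frac{1}{3} \left(-8\right) = - \frac{8}{3} \approx -2.6667$)
$\sqrt{187 + h{\left(I,-4 \right)}} = \sqrt{187 - \frac{8}{3}} = \sqrt{\frac{553}{3}} = \frac{\sqrt{1659}}{3}$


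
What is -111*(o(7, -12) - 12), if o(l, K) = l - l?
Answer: 1332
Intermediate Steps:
o(l, K) = 0
-111*(o(7, -12) - 12) = -111*(0 - 12) = -111*(-12) = 1332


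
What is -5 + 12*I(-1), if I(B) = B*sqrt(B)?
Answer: -5 - 12*I ≈ -5.0 - 12.0*I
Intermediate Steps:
I(B) = B**(3/2)
-5 + 12*I(-1) = -5 + 12*(-1)**(3/2) = -5 + 12*(-I) = -5 - 12*I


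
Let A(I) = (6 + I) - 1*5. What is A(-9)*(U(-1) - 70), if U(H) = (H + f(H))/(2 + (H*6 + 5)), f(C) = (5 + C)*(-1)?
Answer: 600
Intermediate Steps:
A(I) = 1 + I (A(I) = (6 + I) - 5 = 1 + I)
f(C) = -5 - C
U(H) = -5/(7 + 6*H) (U(H) = (H + (-5 - H))/(2 + (H*6 + 5)) = -5/(2 + (6*H + 5)) = -5/(2 + (5 + 6*H)) = -5/(7 + 6*H))
A(-9)*(U(-1) - 70) = (1 - 9)*(-5/(7 + 6*(-1)) - 70) = -8*(-5/(7 - 6) - 70) = -8*(-5/1 - 70) = -8*(-5*1 - 70) = -8*(-5 - 70) = -8*(-75) = 600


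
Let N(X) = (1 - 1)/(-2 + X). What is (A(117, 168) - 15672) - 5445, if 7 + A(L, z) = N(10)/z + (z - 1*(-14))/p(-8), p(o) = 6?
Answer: -63281/3 ≈ -21094.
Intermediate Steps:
N(X) = 0 (N(X) = 0/(-2 + X) = 0)
A(L, z) = -14/3 + z/6 (A(L, z) = -7 + (0/z + (z - 1*(-14))/6) = -7 + (0 + (z + 14)*(1/6)) = -7 + (0 + (14 + z)*(1/6)) = -7 + (0 + (7/3 + z/6)) = -7 + (7/3 + z/6) = -14/3 + z/6)
(A(117, 168) - 15672) - 5445 = ((-14/3 + (1/6)*168) - 15672) - 5445 = ((-14/3 + 28) - 15672) - 5445 = (70/3 - 15672) - 5445 = -46946/3 - 5445 = -63281/3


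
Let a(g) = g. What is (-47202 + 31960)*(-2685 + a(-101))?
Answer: 42464212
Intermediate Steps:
(-47202 + 31960)*(-2685 + a(-101)) = (-47202 + 31960)*(-2685 - 101) = -15242*(-2786) = 42464212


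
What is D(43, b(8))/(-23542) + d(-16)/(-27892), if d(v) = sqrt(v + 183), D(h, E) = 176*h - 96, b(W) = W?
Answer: -3736/11771 - sqrt(167)/27892 ≈ -0.31785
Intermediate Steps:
D(h, E) = -96 + 176*h
d(v) = sqrt(183 + v)
D(43, b(8))/(-23542) + d(-16)/(-27892) = (-96 + 176*43)/(-23542) + sqrt(183 - 16)/(-27892) = (-96 + 7568)*(-1/23542) + sqrt(167)*(-1/27892) = 7472*(-1/23542) - sqrt(167)/27892 = -3736/11771 - sqrt(167)/27892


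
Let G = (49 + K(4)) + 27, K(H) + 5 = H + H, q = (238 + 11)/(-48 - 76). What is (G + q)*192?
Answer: 458256/31 ≈ 14782.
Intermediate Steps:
q = -249/124 (q = 249/(-124) = 249*(-1/124) = -249/124 ≈ -2.0081)
K(H) = -5 + 2*H (K(H) = -5 + (H + H) = -5 + 2*H)
G = 79 (G = (49 + (-5 + 2*4)) + 27 = (49 + (-5 + 8)) + 27 = (49 + 3) + 27 = 52 + 27 = 79)
(G + q)*192 = (79 - 249/124)*192 = (9547/124)*192 = 458256/31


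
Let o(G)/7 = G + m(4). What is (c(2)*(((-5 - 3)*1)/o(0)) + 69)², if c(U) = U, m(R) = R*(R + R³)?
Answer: 67404100/14161 ≈ 4759.8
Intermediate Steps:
o(G) = 1904 + 7*G (o(G) = 7*(G + (4² + 4⁴)) = 7*(G + (16 + 256)) = 7*(G + 272) = 7*(272 + G) = 1904 + 7*G)
(c(2)*(((-5 - 3)*1)/o(0)) + 69)² = (2*(((-5 - 3)*1)/(1904 + 7*0)) + 69)² = (2*((-8*1)/(1904 + 0)) + 69)² = (2*(-8/1904) + 69)² = (2*(-8*1/1904) + 69)² = (2*(-1/238) + 69)² = (-1/119 + 69)² = (8210/119)² = 67404100/14161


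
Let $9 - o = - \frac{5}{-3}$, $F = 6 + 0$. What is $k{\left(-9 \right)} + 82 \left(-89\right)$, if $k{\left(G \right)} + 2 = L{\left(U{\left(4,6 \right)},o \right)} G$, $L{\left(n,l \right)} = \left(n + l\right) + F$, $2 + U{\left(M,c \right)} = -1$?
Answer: $-7393$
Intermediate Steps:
$F = 6$
$U{\left(M,c \right)} = -3$ ($U{\left(M,c \right)} = -2 - 1 = -3$)
$o = \frac{22}{3}$ ($o = 9 - - \frac{5}{-3} = 9 - \left(-5\right) \left(- \frac{1}{3}\right) = 9 - \frac{5}{3} = \frac{22}{3} \approx 7.3333$)
$L{\left(n,l \right)} = 6 + l + n$ ($L{\left(n,l \right)} = \left(n + l\right) + 6 = \left(l + n\right) + 6 = 6 + l + n$)
$k{\left(G \right)} = -2 + \frac{31 G}{3}$ ($k{\left(G \right)} = -2 + \left(6 + \frac{22}{3} - 3\right) G = -2 + \frac{31 G}{3}$)
$k{\left(-9 \right)} + 82 \left(-89\right) = \left(-2 + \frac{31}{3} \left(-9\right)\right) + 82 \left(-89\right) = \left(-2 - 93\right) - 7298 = -95 - 7298 = -7393$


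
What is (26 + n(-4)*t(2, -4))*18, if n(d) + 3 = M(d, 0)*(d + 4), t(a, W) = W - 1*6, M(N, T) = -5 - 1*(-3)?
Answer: 1008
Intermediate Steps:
M(N, T) = -2 (M(N, T) = -5 + 3 = -2)
t(a, W) = -6 + W (t(a, W) = W - 6 = -6 + W)
n(d) = -11 - 2*d (n(d) = -3 - 2*(d + 4) = -3 - 2*(4 + d) = -3 + (-8 - 2*d) = -11 - 2*d)
(26 + n(-4)*t(2, -4))*18 = (26 + (-11 - 2*(-4))*(-6 - 4))*18 = (26 + (-11 + 8)*(-10))*18 = (26 - 3*(-10))*18 = (26 + 30)*18 = 56*18 = 1008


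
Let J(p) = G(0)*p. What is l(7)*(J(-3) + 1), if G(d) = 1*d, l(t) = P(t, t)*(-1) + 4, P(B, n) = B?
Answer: -3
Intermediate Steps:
l(t) = 4 - t (l(t) = t*(-1) + 4 = -t + 4 = 4 - t)
G(d) = d
J(p) = 0 (J(p) = 0*p = 0)
l(7)*(J(-3) + 1) = (4 - 1*7)*(0 + 1) = (4 - 7)*1 = -3*1 = -3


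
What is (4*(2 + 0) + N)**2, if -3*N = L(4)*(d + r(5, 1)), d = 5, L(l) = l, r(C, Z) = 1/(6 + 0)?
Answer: 100/81 ≈ 1.2346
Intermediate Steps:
r(C, Z) = 1/6
N = -62/9 (N = -4*(5 + 1/6)/3 = -4*31/(3*6) = -1/3*62/3 = -62/9 ≈ -6.8889)
(4*(2 + 0) + N)**2 = (4*(2 + 0) - 62/9)**2 = (4*2 - 62/9)**2 = (8 - 62/9)**2 = (10/9)**2 = 100/81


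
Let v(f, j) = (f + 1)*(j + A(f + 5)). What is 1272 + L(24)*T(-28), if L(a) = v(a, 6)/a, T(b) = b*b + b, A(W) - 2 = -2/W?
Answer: 218013/29 ≈ 7517.7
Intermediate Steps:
A(W) = 2 - 2/W
T(b) = b + b**2 (T(b) = b**2 + b = b + b**2)
v(f, j) = (1 + f)*(2 + j - 2/(5 + f)) (v(f, j) = (f + 1)*(j + (2 - 2/(f + 5))) = (1 + f)*(j + (2 - 2/(5 + f))) = (1 + f)*(2 + j - 2/(5 + f)))
L(a) = (-2 + (5 + a)*(8 + 6*a) + 2*a*(4 + a))/(a*(5 + a)) (L(a) = ((-2 + (5 + a)*(2 + 6 + a*6) + 2*a*(4 + a))/(5 + a))/a = ((-2 + (5 + a)*(2 + 6 + 6*a) + 2*a*(4 + a))/(5 + a))/a = ((-2 + (5 + a)*(8 + 6*a) + 2*a*(4 + a))/(5 + a))/a = (-2 + (5 + a)*(8 + 6*a) + 2*a*(4 + a))/(a*(5 + a)))
1272 + L(24)*T(-28) = 1272 + (2*(19 + 4*24**2 + 23*24)/(24*(5 + 24)))*(-28*(1 - 28)) = 1272 + (2*(1/24)*(19 + 4*576 + 552)/29)*(-28*(-27)) = 1272 + (2*(1/24)*(1/29)*(19 + 2304 + 552))*756 = 1272 + (2*(1/24)*(1/29)*2875)*756 = 1272 + (2875/348)*756 = 1272 + 181125/29 = 218013/29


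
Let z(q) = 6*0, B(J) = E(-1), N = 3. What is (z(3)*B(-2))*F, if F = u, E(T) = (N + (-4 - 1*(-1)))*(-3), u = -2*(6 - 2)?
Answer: 0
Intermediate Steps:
u = -8 (u = -2*4 = -8)
E(T) = 0 (E(T) = (3 + (-4 - 1*(-1)))*(-3) = (3 + (-4 + 1))*(-3) = (3 - 3)*(-3) = 0*(-3) = 0)
B(J) = 0
z(q) = 0
F = -8
(z(3)*B(-2))*F = (0*0)*(-8) = 0*(-8) = 0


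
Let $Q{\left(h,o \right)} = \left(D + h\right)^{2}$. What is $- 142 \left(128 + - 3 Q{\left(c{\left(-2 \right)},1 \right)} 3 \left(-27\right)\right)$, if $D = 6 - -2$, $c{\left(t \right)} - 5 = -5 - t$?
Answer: $-3468776$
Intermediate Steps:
$c{\left(t \right)} = - t$ ($c{\left(t \right)} = 5 - \left(5 + t\right) = - t$)
$D = 8$ ($D = 6 + 2 = 8$)
$Q{\left(h,o \right)} = \left(8 + h\right)^{2}$
$- 142 \left(128 + - 3 Q{\left(c{\left(-2 \right)},1 \right)} 3 \left(-27\right)\right) = - 142 \left(128 + - 3 \left(8 - -2\right)^{2} \cdot 3 \left(-27\right)\right) = - 142 \left(128 + - 3 \left(8 + 2\right)^{2} \cdot 3 \left(-27\right)\right) = - 142 \left(128 + - 3 \cdot 10^{2} \cdot 3 \left(-27\right)\right) = - 142 \left(128 + \left(-3\right) 100 \cdot 3 \left(-27\right)\right) = - 142 \left(128 + \left(-300\right) 3 \left(-27\right)\right) = - 142 \left(128 - -24300\right) = - 142 \left(128 + 24300\right) = \left(-142\right) 24428 = -3468776$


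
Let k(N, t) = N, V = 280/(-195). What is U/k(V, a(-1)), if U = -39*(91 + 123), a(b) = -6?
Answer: 162747/28 ≈ 5812.4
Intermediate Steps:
V = -56/39 (V = 280*(-1/195) = -56/39 ≈ -1.4359)
U = -8346 (U = -39*214 = -8346)
U/k(V, a(-1)) = -8346/(-56/39) = -8346*(-39/56) = 162747/28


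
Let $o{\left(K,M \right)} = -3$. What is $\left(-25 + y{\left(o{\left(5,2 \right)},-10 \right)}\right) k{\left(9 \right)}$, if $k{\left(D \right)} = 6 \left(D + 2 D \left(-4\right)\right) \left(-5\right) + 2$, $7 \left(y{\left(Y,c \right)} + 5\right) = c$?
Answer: $- \frac{416240}{7} \approx -59463.0$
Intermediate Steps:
$y{\left(Y,c \right)} = -5 + \frac{c}{7}$
$k{\left(D \right)} = 2 + 210 D$ ($k{\left(D \right)} = 6 \left(D - 8 D\right) \left(-5\right) + 2 = 6 \left(- 7 D\right) \left(-5\right) + 2 = - 42 D \left(-5\right) + 2 = 210 D + 2 = 2 + 210 D$)
$\left(-25 + y{\left(o{\left(5,2 \right)},-10 \right)}\right) k{\left(9 \right)} = \left(-25 + \left(-5 + \frac{1}{7} \left(-10\right)\right)\right) \left(2 + 210 \cdot 9\right) = \left(-25 - \frac{45}{7}\right) \left(2 + 1890\right) = \left(-25 - \frac{45}{7}\right) 1892 = \left(- \frac{220}{7}\right) 1892 = - \frac{416240}{7}$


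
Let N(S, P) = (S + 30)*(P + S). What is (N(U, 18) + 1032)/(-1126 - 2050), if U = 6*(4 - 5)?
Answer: -165/397 ≈ -0.41562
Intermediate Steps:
U = -6 (U = 6*(-1) = -6)
N(S, P) = (30 + S)*(P + S)
(N(U, 18) + 1032)/(-1126 - 2050) = (((-6)**2 + 30*18 + 30*(-6) + 18*(-6)) + 1032)/(-1126 - 2050) = ((36 + 540 - 180 - 108) + 1032)/(-3176) = (288 + 1032)*(-1/3176) = 1320*(-1/3176) = -165/397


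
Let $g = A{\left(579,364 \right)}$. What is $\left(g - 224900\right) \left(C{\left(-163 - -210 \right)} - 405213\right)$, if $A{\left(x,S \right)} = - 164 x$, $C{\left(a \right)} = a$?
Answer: $129594776096$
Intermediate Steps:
$g = -94956$ ($g = \left(-164\right) 579 = -94956$)
$\left(g - 224900\right) \left(C{\left(-163 - -210 \right)} - 405213\right) = \left(-94956 - 224900\right) \left(\left(-163 - -210\right) - 405213\right) = - 319856 \left(\left(-163 + 210\right) - 405213\right) = - 319856 \left(47 - 405213\right) = \left(-319856\right) \left(-405166\right) = 129594776096$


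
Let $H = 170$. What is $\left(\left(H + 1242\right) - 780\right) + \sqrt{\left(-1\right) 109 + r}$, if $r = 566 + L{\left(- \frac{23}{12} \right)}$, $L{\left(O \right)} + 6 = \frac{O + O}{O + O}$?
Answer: $632 + 2 \sqrt{113} \approx 653.26$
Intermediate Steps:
$L{\left(O \right)} = -5$ ($L{\left(O \right)} = -6 + \frac{O + O}{O + O} = -6 + \frac{2 O}{2 O} = -6 + 2 O \frac{1}{2 O} = -6 + 1 = -5$)
$r = 561$ ($r = 566 - 5 = 561$)
$\left(\left(H + 1242\right) - 780\right) + \sqrt{\left(-1\right) 109 + r} = \left(\left(170 + 1242\right) - 780\right) + \sqrt{\left(-1\right) 109 + 561} = \left(1412 - 780\right) + \sqrt{-109 + 561} = 632 + \sqrt{452} = 632 + 2 \sqrt{113}$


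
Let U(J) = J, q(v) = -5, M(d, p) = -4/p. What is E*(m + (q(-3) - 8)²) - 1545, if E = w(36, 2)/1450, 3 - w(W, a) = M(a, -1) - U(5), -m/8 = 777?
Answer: -1132219/725 ≈ -1561.7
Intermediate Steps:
m = -6216 (m = -8*777 = -6216)
w(W, a) = 4 (w(W, a) = 3 - (-4/(-1) - 1*5) = 3 - (-4*(-1) - 5) = 3 - (4 - 5) = 3 - 1*(-1) = 3 + 1 = 4)
E = 2/725 (E = 4/1450 = 4*(1/1450) = 2/725 ≈ 0.0027586)
E*(m + (q(-3) - 8)²) - 1545 = 2*(-6216 + (-5 - 8)²)/725 - 1545 = 2*(-6216 + (-13)²)/725 - 1545 = 2*(-6216 + 169)/725 - 1545 = (2/725)*(-6047) - 1545 = -12094/725 - 1545 = -1132219/725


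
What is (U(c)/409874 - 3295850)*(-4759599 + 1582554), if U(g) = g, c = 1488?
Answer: 2145908392085443770/204937 ≈ 1.0471e+13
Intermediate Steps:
(U(c)/409874 - 3295850)*(-4759599 + 1582554) = (1488/409874 - 3295850)*(-4759599 + 1582554) = (1488*(1/409874) - 3295850)*(-3177045) = (744/204937 - 3295850)*(-3177045) = -675441610706/204937*(-3177045) = 2145908392085443770/204937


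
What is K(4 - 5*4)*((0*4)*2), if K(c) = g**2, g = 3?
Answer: 0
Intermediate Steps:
K(c) = 9 (K(c) = 3**2 = 9)
K(4 - 5*4)*((0*4)*2) = 9*((0*4)*2) = 9*(0*2) = 9*0 = 0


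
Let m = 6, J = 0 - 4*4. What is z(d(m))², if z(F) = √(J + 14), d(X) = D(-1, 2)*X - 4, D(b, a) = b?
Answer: -2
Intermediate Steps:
J = -16 (J = 0 - 16 = -16)
d(X) = -4 - X (d(X) = -X - 4 = -4 - X)
z(F) = I*√2 (z(F) = √(-16 + 14) = √(-2) = I*√2)
z(d(m))² = (I*√2)² = -2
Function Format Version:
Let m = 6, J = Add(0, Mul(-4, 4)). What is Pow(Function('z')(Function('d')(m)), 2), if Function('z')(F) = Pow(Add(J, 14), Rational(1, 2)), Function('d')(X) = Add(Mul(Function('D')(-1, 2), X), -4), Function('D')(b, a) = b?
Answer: -2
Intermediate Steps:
J = -16 (J = Add(0, -16) = -16)
Function('d')(X) = Add(-4, Mul(-1, X)) (Function('d')(X) = Add(Mul(-1, X), -4) = Add(-4, Mul(-1, X)))
Function('z')(F) = Mul(I, Pow(2, Rational(1, 2))) (Function('z')(F) = Pow(Add(-16, 14), Rational(1, 2)) = Pow(-2, Rational(1, 2)) = Mul(I, Pow(2, Rational(1, 2))))
Pow(Function('z')(Function('d')(m)), 2) = Pow(Mul(I, Pow(2, Rational(1, 2))), 2) = -2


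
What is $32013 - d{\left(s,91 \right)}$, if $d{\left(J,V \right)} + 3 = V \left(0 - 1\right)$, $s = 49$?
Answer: $32107$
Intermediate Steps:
$d{\left(J,V \right)} = -3 - V$ ($d{\left(J,V \right)} = -3 + V \left(0 - 1\right) = -3 + V \left(-1\right) = -3 - V$)
$32013 - d{\left(s,91 \right)} = 32013 - \left(-3 - 91\right) = 32013 - -94 = 32013 + 94 = 32107$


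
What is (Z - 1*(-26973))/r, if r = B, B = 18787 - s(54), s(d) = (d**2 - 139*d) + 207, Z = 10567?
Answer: 3754/2317 ≈ 1.6202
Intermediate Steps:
s(d) = 207 + d**2 - 139*d
B = 23170 (B = 18787 - (207 + 54**2 - 139*54) = 18787 - (207 + 2916 - 7506) = 18787 - 1*(-4383) = 18787 + 4383 = 23170)
r = 23170
(Z - 1*(-26973))/r = (10567 - 1*(-26973))/23170 = (10567 + 26973)*(1/23170) = 37540*(1/23170) = 3754/2317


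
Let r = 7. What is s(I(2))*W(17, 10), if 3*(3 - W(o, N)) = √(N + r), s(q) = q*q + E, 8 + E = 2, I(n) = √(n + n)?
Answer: -6 + 2*√17/3 ≈ -3.2513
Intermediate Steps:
I(n) = √2*√n (I(n) = √(2*n) = √2*√n)
E = -6 (E = -8 + 2 = -6)
s(q) = -6 + q² (s(q) = q*q - 6 = q² - 6 = -6 + q²)
W(o, N) = 3 - √(7 + N)/3 (W(o, N) = 3 - √(N + 7)/3 = 3 - √(7 + N)/3)
s(I(2))*W(17, 10) = (-6 + (√2*√2)²)*(3 - √(7 + 10)/3) = (-6 + 2²)*(3 - √17/3) = (-6 + 4)*(3 - √17/3) = -2*(3 - √17/3) = -6 + 2*√17/3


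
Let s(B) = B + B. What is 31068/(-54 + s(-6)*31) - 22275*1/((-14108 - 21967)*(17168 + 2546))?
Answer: -49100022165/673252814 ≈ -72.930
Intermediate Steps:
s(B) = 2*B
31068/(-54 + s(-6)*31) - 22275*1/((-14108 - 21967)*(17168 + 2546)) = 31068/(-54 + (2*(-6))*31) - 22275*1/((-14108 - 21967)*(17168 + 2546)) = 31068/(-54 - 12*31) - 22275/((-36075*19714)) = 31068/(-54 - 372) - 22275/(-711182550) = 31068/(-426) - 22275*(-1/711182550) = 31068*(-1/426) + 297/9482434 = -5178/71 + 297/9482434 = -49100022165/673252814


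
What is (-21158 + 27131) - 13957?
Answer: -7984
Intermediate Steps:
(-21158 + 27131) - 13957 = 5973 - 13957 = -7984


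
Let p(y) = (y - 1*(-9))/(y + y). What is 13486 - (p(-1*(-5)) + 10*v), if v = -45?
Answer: 69673/5 ≈ 13935.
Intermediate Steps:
p(y) = (9 + y)/(2*y) (p(y) = (y + 9)/((2*y)) = (9 + y)*(1/(2*y)) = (9 + y)/(2*y))
13486 - (p(-1*(-5)) + 10*v) = 13486 - ((9 - 1*(-5))/(2*((-1*(-5)))) + 10*(-45)) = 13486 - ((½)*(9 + 5)/5 - 450) = 13486 - ((½)*(⅕)*14 - 450) = 13486 - (7/5 - 450) = 13486 - 1*(-2243/5) = 13486 + 2243/5 = 69673/5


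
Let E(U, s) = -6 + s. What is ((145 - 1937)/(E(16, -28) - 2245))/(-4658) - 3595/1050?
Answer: -3816489889/1114636110 ≈ -3.4240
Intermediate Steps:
((145 - 1937)/(E(16, -28) - 2245))/(-4658) - 3595/1050 = ((145 - 1937)/((-6 - 28) - 2245))/(-4658) - 3595/1050 = -1792/(-34 - 2245)*(-1/4658) - 3595*1/1050 = -1792/(-2279)*(-1/4658) - 719/210 = -1792*(-1/2279)*(-1/4658) - 719/210 = (1792/2279)*(-1/4658) - 719/210 = -896/5307791 - 719/210 = -3816489889/1114636110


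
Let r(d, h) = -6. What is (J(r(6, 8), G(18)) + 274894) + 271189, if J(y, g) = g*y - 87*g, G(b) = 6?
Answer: 545525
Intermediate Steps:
J(y, g) = -87*g + g*y
(J(r(6, 8), G(18)) + 274894) + 271189 = (6*(-87 - 6) + 274894) + 271189 = (6*(-93) + 274894) + 271189 = (-558 + 274894) + 271189 = 274336 + 271189 = 545525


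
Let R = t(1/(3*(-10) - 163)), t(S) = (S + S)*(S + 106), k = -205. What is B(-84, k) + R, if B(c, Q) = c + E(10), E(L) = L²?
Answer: 555070/37249 ≈ 14.902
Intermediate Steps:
t(S) = 2*S*(106 + S) (t(S) = (2*S)*(106 + S) = 2*S*(106 + S))
B(c, Q) = 100 + c (B(c, Q) = c + 10² = c + 100 = 100 + c)
R = -40914/37249 (R = 2*(106 + 1/(3*(-10) - 163))/(3*(-10) - 163) = 2*(106 + 1/(-30 - 163))/(-30 - 163) = 2*(106 + 1/(-193))/(-193) = 2*(-1/193)*(106 - 1/193) = 2*(-1/193)*(20457/193) = -40914/37249 ≈ -1.0984)
B(-84, k) + R = (100 - 84) - 40914/37249 = 16 - 40914/37249 = 555070/37249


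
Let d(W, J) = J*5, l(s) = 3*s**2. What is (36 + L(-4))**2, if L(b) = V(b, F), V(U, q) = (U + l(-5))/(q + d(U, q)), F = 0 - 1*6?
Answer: 1500625/1296 ≈ 1157.9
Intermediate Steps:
F = -6 (F = 0 - 6 = -6)
d(W, J) = 5*J
V(U, q) = (75 + U)/(6*q) (V(U, q) = (U + 3*(-5)**2)/(q + 5*q) = (U + 3*25)/((6*q)) = (U + 75)*(1/(6*q)) = (75 + U)*(1/(6*q)) = (75 + U)/(6*q))
L(b) = -25/12 - b/36 (L(b) = (1/6)*(75 + b)/(-6) = (1/6)*(-1/6)*(75 + b) = -25/12 - b/36)
(36 + L(-4))**2 = (36 + (-25/12 - 1/36*(-4)))**2 = (36 + (-25/12 + 1/9))**2 = (36 - 71/36)**2 = (1225/36)**2 = 1500625/1296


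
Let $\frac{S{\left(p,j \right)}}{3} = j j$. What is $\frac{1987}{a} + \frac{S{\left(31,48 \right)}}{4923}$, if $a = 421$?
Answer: $\frac{1410217}{230287} \approx 6.1237$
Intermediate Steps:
$S{\left(p,j \right)} = 3 j^{2}$ ($S{\left(p,j \right)} = 3 j j = 3 j^{2}$)
$\frac{1987}{a} + \frac{S{\left(31,48 \right)}}{4923} = \frac{1987}{421} + \frac{3 \cdot 48^{2}}{4923} = 1987 \cdot \frac{1}{421} + 3 \cdot 2304 \cdot \frac{1}{4923} = \frac{1987}{421} + 6912 \cdot \frac{1}{4923} = \frac{1987}{421} + \frac{768}{547} = \frac{1410217}{230287}$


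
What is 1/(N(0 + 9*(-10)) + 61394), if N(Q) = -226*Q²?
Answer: -1/1769206 ≈ -5.6523e-7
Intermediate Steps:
1/(N(0 + 9*(-10)) + 61394) = 1/(-226*(0 + 9*(-10))² + 61394) = 1/(-226*(0 - 90)² + 61394) = 1/(-226*(-90)² + 61394) = 1/(-226*8100 + 61394) = 1/(-1830600 + 61394) = 1/(-1769206) = -1/1769206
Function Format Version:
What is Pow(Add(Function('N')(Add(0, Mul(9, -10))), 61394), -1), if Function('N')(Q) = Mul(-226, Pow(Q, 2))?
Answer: Rational(-1, 1769206) ≈ -5.6523e-7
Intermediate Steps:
Pow(Add(Function('N')(Add(0, Mul(9, -10))), 61394), -1) = Pow(Add(Mul(-226, Pow(Add(0, Mul(9, -10)), 2)), 61394), -1) = Pow(Add(Mul(-226, Pow(Add(0, -90), 2)), 61394), -1) = Pow(Add(Mul(-226, Pow(-90, 2)), 61394), -1) = Pow(Add(Mul(-226, 8100), 61394), -1) = Pow(Add(-1830600, 61394), -1) = Pow(-1769206, -1) = Rational(-1, 1769206)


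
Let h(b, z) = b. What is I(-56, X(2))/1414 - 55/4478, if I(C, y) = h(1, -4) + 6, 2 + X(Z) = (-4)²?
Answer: -1658/226139 ≈ -0.0073318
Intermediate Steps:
X(Z) = 14 (X(Z) = -2 + (-4)² = -2 + 16 = 14)
I(C, y) = 7 (I(C, y) = 1 + 6 = 7)
I(-56, X(2))/1414 - 55/4478 = 7/1414 - 55/4478 = 7*(1/1414) - 55*1/4478 = 1/202 - 55/4478 = -1658/226139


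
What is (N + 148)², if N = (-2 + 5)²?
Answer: 24649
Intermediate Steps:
N = 9 (N = 3² = 9)
(N + 148)² = (9 + 148)² = 157² = 24649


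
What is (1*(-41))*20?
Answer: -820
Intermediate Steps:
(1*(-41))*20 = -41*20 = -820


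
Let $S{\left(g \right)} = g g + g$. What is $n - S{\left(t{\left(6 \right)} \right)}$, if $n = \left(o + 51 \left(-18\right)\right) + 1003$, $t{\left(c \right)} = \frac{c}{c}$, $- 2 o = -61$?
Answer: $\frac{227}{2} \approx 113.5$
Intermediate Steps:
$o = \frac{61}{2}$ ($o = \left(- \frac{1}{2}\right) \left(-61\right) = \frac{61}{2} \approx 30.5$)
$t{\left(c \right)} = 1$
$S{\left(g \right)} = g + g^{2}$ ($S{\left(g \right)} = g^{2} + g = g + g^{2}$)
$n = \frac{231}{2}$ ($n = \left(\frac{61}{2} + 51 \left(-18\right)\right) + 1003 = \left(\frac{61}{2} - 918\right) + 1003 = - \frac{1775}{2} + 1003 = \frac{231}{2} \approx 115.5$)
$n - S{\left(t{\left(6 \right)} \right)} = \frac{231}{2} - 1 \left(1 + 1\right) = \frac{231}{2} - 1 \cdot 2 = \frac{231}{2} - 2 = \frac{227}{2}$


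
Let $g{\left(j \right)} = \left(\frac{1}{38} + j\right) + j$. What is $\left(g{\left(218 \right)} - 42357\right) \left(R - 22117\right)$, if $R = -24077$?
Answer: $\frac{36793451709}{19} \approx 1.9365 \cdot 10^{9}$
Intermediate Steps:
$g{\left(j \right)} = \frac{1}{38} + 2 j$ ($g{\left(j \right)} = \left(\frac{1}{38} + j\right) + j = \frac{1}{38} + 2 j$)
$\left(g{\left(218 \right)} - 42357\right) \left(R - 22117\right) = \left(\left(\frac{1}{38} + 2 \cdot 218\right) - 42357\right) \left(-24077 - 22117\right) = \left(\left(\frac{1}{38} + 436\right) - 42357\right) \left(-46194\right) = \left(\frac{16569}{38} - 42357\right) \left(-46194\right) = \left(- \frac{1592997}{38}\right) \left(-46194\right) = \frac{36793451709}{19}$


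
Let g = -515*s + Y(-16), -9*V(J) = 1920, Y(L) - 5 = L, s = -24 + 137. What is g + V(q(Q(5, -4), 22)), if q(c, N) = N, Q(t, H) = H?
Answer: -175258/3 ≈ -58419.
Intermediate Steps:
s = 113
Y(L) = 5 + L
V(J) = -640/3 (V(J) = -⅑*1920 = -640/3)
g = -58206 (g = -515*113 + (5 - 16) = -58195 - 11 = -58206)
g + V(q(Q(5, -4), 22)) = -58206 - 640/3 = -175258/3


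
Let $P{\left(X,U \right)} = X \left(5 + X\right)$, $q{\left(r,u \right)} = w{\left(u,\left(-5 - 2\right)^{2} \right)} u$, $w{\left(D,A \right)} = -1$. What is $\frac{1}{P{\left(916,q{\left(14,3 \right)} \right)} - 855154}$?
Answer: $- \frac{1}{11518} \approx -8.6821 \cdot 10^{-5}$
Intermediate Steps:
$q{\left(r,u \right)} = - u$
$\frac{1}{P{\left(916,q{\left(14,3 \right)} \right)} - 855154} = \frac{1}{916 \left(5 + 916\right) - 855154} = \frac{1}{916 \cdot 921 - 855154} = \frac{1}{843636 - 855154} = \frac{1}{-11518} = - \frac{1}{11518}$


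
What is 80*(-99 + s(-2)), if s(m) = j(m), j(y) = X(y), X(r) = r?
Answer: -8080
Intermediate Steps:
j(y) = y
s(m) = m
80*(-99 + s(-2)) = 80*(-99 - 2) = 80*(-101) = -8080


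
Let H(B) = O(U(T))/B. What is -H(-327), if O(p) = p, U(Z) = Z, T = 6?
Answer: 2/109 ≈ 0.018349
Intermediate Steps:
H(B) = 6/B
-H(-327) = -6/(-327) = -6*(-1)/327 = -1*(-2/109) = 2/109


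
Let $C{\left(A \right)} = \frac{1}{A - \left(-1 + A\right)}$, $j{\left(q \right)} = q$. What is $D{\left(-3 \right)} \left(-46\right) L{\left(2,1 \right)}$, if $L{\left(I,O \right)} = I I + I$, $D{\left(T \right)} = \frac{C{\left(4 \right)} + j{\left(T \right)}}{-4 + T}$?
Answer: $- \frac{552}{7} \approx -78.857$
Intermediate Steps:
$C{\left(A \right)} = 1$ ($C{\left(A \right)} = 1^{-1} = 1$)
$D{\left(T \right)} = \frac{1 + T}{-4 + T}$
$L{\left(I,O \right)} = I + I^{2}$ ($L{\left(I,O \right)} = I^{2} + I = I + I^{2}$)
$D{\left(-3 \right)} \left(-46\right) L{\left(2,1 \right)} = \frac{1 - 3}{-4 - 3} \left(-46\right) 2 \left(1 + 2\right) = \frac{1}{-7} \left(-2\right) \left(-46\right) 2 \cdot 3 = \left(- \frac{1}{7}\right) \left(-2\right) \left(-46\right) 6 = \frac{2}{7} \left(-46\right) 6 = \left(- \frac{92}{7}\right) 6 = - \frac{552}{7}$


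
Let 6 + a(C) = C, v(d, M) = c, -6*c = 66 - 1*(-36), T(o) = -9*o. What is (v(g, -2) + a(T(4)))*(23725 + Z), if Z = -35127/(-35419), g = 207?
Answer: -49580703218/35419 ≈ -1.3998e+6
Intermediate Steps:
c = -17 (c = -(66 - 1*(-36))/6 = -(66 + 36)/6 = -⅙*102 = -17)
v(d, M) = -17
a(C) = -6 + C
Z = 35127/35419 (Z = -35127*(-1/35419) = 35127/35419 ≈ 0.99176)
(v(g, -2) + a(T(4)))*(23725 + Z) = (-17 + (-6 - 9*4))*(23725 + 35127/35419) = (-17 + (-6 - 36))*(840350902/35419) = (-17 - 42)*(840350902/35419) = -59*840350902/35419 = -49580703218/35419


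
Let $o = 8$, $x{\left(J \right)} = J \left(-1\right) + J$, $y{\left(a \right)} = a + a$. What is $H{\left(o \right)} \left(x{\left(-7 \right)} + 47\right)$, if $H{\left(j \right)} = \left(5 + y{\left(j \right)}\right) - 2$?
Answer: $893$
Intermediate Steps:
$y{\left(a \right)} = 2 a$
$x{\left(J \right)} = 0$ ($x{\left(J \right)} = - J + J = 0$)
$H{\left(j \right)} = 3 + 2 j$ ($H{\left(j \right)} = \left(5 + 2 j\right) - 2 = 3 + 2 j$)
$H{\left(o \right)} \left(x{\left(-7 \right)} + 47\right) = \left(3 + 2 \cdot 8\right) \left(0 + 47\right) = \left(3 + 16\right) 47 = 19 \cdot 47 = 893$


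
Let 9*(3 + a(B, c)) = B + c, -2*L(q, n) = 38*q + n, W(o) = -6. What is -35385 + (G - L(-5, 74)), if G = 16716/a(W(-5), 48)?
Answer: -127067/5 ≈ -25413.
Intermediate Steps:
L(q, n) = -19*q - n/2 (L(q, n) = -(38*q + n)/2 = -(n + 38*q)/2 = -19*q - n/2)
a(B, c) = -3 + B/9 + c/9 (a(B, c) = -3 + (B + c)/9 = -3 + (B/9 + c/9) = -3 + B/9 + c/9)
G = 50148/5 (G = 16716/(-3 + (⅑)*(-6) + (⅑)*48) = 16716/(-3 - ⅔ + 16/3) = 16716/(5/3) = 16716*(⅗) = 50148/5 ≈ 10030.)
-35385 + (G - L(-5, 74)) = -35385 + (50148/5 - (-19*(-5) - ½*74)) = -35385 + (50148/5 - (95 - 37)) = -35385 + (50148/5 - 1*58) = -35385 + (50148/5 - 58) = -35385 + 49858/5 = -127067/5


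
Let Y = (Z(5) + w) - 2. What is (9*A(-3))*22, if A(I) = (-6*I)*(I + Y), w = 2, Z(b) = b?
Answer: 7128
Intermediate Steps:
Y = 5 (Y = (5 + 2) - 2 = 7 - 2 = 5)
A(I) = -6*I*(5 + I) (A(I) = (-6*I)*(I + 5) = (-6*I)*(5 + I) = -6*I*(5 + I))
(9*A(-3))*22 = (9*(-6*(-3)*(5 - 3)))*22 = (9*(-6*(-3)*2))*22 = (9*36)*22 = 324*22 = 7128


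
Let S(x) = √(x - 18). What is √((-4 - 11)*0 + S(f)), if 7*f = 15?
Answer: (-111)^(¼)*7^(¾)/7 ≈ 1.411 + 1.411*I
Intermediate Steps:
f = 15/7 (f = (⅐)*15 = 15/7 ≈ 2.1429)
S(x) = √(-18 + x)
√((-4 - 11)*0 + S(f)) = √((-4 - 11)*0 + √(-18 + 15/7)) = √(-15*0 + √(-111/7)) = √(0 + I*√777/7) = √(I*√777/7) = 7^(¾)*111^(¼)*√I/7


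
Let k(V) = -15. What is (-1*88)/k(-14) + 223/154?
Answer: 16897/2310 ≈ 7.3147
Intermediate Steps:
(-1*88)/k(-14) + 223/154 = -1*88/(-15) + 223/154 = -88*(-1/15) + 223*(1/154) = 88/15 + 223/154 = 16897/2310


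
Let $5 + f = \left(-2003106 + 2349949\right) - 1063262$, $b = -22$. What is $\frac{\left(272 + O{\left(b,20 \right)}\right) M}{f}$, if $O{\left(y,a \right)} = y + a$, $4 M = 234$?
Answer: $- \frac{5265}{238808} \approx -0.022047$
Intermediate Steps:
$M = \frac{117}{2}$ ($M = \frac{1}{4} \cdot 234 = \frac{117}{2} \approx 58.5$)
$O{\left(y,a \right)} = a + y$
$f = -716424$ ($f = -5 + \left(\left(-2003106 + 2349949\right) - 1063262\right) = -5 + \left(346843 - 1063262\right) = -5 - 716419 = -716424$)
$\frac{\left(272 + O{\left(b,20 \right)}\right) M}{f} = \frac{\left(272 + \left(20 - 22\right)\right) \frac{117}{2}}{-716424} = \left(272 - 2\right) \frac{117}{2} \left(- \frac{1}{716424}\right) = 270 \cdot \frac{117}{2} \left(- \frac{1}{716424}\right) = 15795 \left(- \frac{1}{716424}\right) = - \frac{5265}{238808}$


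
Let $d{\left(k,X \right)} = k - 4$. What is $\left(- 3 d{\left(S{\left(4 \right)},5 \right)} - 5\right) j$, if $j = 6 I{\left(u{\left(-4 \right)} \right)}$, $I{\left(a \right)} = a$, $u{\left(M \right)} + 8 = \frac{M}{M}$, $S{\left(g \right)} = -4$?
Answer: $-798$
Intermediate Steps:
$u{\left(M \right)} = -7$ ($u{\left(M \right)} = -8 + \frac{M}{M} = -8 + 1 = -7$)
$d{\left(k,X \right)} = -4 + k$ ($d{\left(k,X \right)} = k - 4 = -4 + k$)
$j = -42$ ($j = 6 \left(-7\right) = -42$)
$\left(- 3 d{\left(S{\left(4 \right)},5 \right)} - 5\right) j = \left(- 3 \left(-4 - 4\right) - 5\right) \left(-42\right) = \left(\left(-3\right) \left(-8\right) - 5\right) \left(-42\right) = \left(24 - 5\right) \left(-42\right) = 19 \left(-42\right) = -798$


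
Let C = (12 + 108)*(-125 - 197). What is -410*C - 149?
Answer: 15842251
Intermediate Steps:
C = -38640 (C = 120*(-322) = -38640)
-410*C - 149 = -410*(-38640) - 149 = 15842400 - 149 = 15842251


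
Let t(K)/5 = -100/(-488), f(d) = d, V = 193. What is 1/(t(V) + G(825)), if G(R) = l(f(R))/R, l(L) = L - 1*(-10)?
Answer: 20130/40999 ≈ 0.49099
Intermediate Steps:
l(L) = 10 + L (l(L) = L + 10 = 10 + L)
t(K) = 125/122 (t(K) = 5*(-100/(-488)) = 5*(-100*(-1/488)) = 5*(25/122) = 125/122)
G(R) = (10 + R)/R
1/(t(V) + G(825)) = 1/(125/122 + (10 + 825)/825) = 1/(125/122 + (1/825)*835) = 1/(125/122 + 167/165) = 1/(40999/20130) = 20130/40999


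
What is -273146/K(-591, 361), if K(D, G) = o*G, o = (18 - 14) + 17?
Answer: -273146/7581 ≈ -36.030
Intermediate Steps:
o = 21 (o = 4 + 17 = 21)
K(D, G) = 21*G
-273146/K(-591, 361) = -273146/(21*361) = -273146/7581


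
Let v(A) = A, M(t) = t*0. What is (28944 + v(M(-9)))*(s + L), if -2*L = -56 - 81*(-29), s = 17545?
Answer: 474638184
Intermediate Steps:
L = -2293/2 (L = -(-56 - 81*(-29))/2 = -(-56 + 2349)/2 = -½*2293 = -2293/2 ≈ -1146.5)
M(t) = 0
(28944 + v(M(-9)))*(s + L) = (28944 + 0)*(17545 - 2293/2) = 28944*(32797/2) = 474638184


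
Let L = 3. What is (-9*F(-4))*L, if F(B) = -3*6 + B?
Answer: 594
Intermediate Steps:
F(B) = -18 + B
(-9*F(-4))*L = -9*(-18 - 4)*3 = -9*(-22)*3 = 198*3 = 594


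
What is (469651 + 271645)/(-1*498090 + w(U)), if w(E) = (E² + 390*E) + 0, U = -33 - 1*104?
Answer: -741296/532751 ≈ -1.3914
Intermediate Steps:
U = -137 (U = -33 - 104 = -137)
w(E) = E² + 390*E
(469651 + 271645)/(-1*498090 + w(U)) = (469651 + 271645)/(-1*498090 - 137*(390 - 137)) = 741296/(-498090 - 137*253) = 741296/(-498090 - 34661) = 741296/(-532751) = 741296*(-1/532751) = -741296/532751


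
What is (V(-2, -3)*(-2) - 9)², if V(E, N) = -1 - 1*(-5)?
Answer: 289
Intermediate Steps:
V(E, N) = 4 (V(E, N) = -1 + 5 = 4)
(V(-2, -3)*(-2) - 9)² = (4*(-2) - 9)² = (-8 - 9)² = (-17)² = 289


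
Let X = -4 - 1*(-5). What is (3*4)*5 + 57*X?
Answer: 117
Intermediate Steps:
X = 1 (X = -4 + 5 = 1)
(3*4)*5 + 57*X = (3*4)*5 + 57*1 = 12*5 + 57 = 60 + 57 = 117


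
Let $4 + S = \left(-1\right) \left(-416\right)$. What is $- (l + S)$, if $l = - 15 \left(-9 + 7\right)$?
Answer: $-442$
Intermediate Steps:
$l = 30$ ($l = \left(-15\right) \left(-2\right) = 30$)
$S = 412$ ($S = -4 - -416 = -4 + 416 = 412$)
$- (l + S) = - (30 + 412) = \left(-1\right) 442 = -442$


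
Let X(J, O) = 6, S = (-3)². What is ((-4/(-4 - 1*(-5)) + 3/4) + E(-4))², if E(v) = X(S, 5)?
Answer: 121/16 ≈ 7.5625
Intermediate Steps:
S = 9
E(v) = 6
((-4/(-4 - 1*(-5)) + 3/4) + E(-4))² = ((-4/(-4 - 1*(-5)) + 3/4) + 6)² = ((-4/(-4 + 5) + 3*(¼)) + 6)² = ((-4/1 + ¾) + 6)² = ((-4*1 + ¾) + 6)² = ((-4 + ¾) + 6)² = (-13/4 + 6)² = (11/4)² = 121/16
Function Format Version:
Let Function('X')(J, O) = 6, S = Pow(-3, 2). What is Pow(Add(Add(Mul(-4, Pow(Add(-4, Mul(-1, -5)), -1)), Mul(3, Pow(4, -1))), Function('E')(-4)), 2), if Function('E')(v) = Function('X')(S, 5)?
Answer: Rational(121, 16) ≈ 7.5625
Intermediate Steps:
S = 9
Function('E')(v) = 6
Pow(Add(Add(Mul(-4, Pow(Add(-4, Mul(-1, -5)), -1)), Mul(3, Pow(4, -1))), Function('E')(-4)), 2) = Pow(Add(Add(Mul(-4, Pow(Add(-4, Mul(-1, -5)), -1)), Mul(3, Pow(4, -1))), 6), 2) = Pow(Add(Add(Mul(-4, Pow(Add(-4, 5), -1)), Mul(3, Rational(1, 4))), 6), 2) = Pow(Add(Add(Mul(-4, Pow(1, -1)), Rational(3, 4)), 6), 2) = Pow(Add(Add(Mul(-4, 1), Rational(3, 4)), 6), 2) = Pow(Add(Add(-4, Rational(3, 4)), 6), 2) = Pow(Add(Rational(-13, 4), 6), 2) = Pow(Rational(11, 4), 2) = Rational(121, 16)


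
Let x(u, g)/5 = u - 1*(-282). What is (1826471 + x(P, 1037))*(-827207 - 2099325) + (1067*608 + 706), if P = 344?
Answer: -5354385224290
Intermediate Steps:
x(u, g) = 1410 + 5*u (x(u, g) = 5*(u - 1*(-282)) = 5*(u + 282) = 5*(282 + u) = 1410 + 5*u)
(1826471 + x(P, 1037))*(-827207 - 2099325) + (1067*608 + 706) = (1826471 + (1410 + 5*344))*(-827207 - 2099325) + (1067*608 + 706) = (1826471 + (1410 + 1720))*(-2926532) + (648736 + 706) = (1826471 + 3130)*(-2926532) + 649442 = 1829601*(-2926532) + 649442 = -5354385873732 + 649442 = -5354385224290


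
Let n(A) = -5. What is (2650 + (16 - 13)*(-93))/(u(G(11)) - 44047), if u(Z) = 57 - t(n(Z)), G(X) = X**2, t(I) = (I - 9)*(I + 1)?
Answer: -2371/44046 ≈ -0.053830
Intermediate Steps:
t(I) = (1 + I)*(-9 + I) (t(I) = (-9 + I)*(1 + I) = (1 + I)*(-9 + I))
u(Z) = 1 (u(Z) = 57 - (-9 + (-5)**2 - 8*(-5)) = 57 - (-9 + 25 + 40) = 57 - 1*56 = 57 - 56 = 1)
(2650 + (16 - 13)*(-93))/(u(G(11)) - 44047) = (2650 + (16 - 13)*(-93))/(1 - 44047) = (2650 + 3*(-93))/(-44046) = (2650 - 279)*(-1/44046) = 2371*(-1/44046) = -2371/44046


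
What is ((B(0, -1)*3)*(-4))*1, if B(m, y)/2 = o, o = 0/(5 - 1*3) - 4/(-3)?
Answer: -32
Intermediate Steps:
o = 4/3 (o = 0/(5 - 3) - 4*(-⅓) = 0/2 + 4/3 = 0*(½) + 4/3 = 0 + 4/3 = 4/3 ≈ 1.3333)
B(m, y) = 8/3 (B(m, y) = 2*(4/3) = 8/3)
((B(0, -1)*3)*(-4))*1 = (((8/3)*3)*(-4))*1 = (8*(-4))*1 = -32*1 = -32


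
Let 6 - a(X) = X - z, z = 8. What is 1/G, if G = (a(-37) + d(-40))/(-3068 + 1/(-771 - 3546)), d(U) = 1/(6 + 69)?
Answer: -331113925/5505614 ≈ -60.141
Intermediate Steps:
a(X) = 14 - X (a(X) = 6 - (X - 1*8) = 6 - (X - 8) = 6 - (-8 + X) = 6 + (8 - X) = 14 - X)
d(U) = 1/75
G = -5505614/331113925 (G = ((14 - 1*(-37)) + 1/75)/(-3068 + 1/(-771 - 3546)) = ((14 + 37) + 1/75)/(-3068 + 1/(-4317)) = (51 + 1/75)/(-3068 - 1/4317) = 3826/(75*(-13244557/4317)) = (3826/75)*(-4317/13244557) = -5505614/331113925 ≈ -0.016628)
1/G = 1/(-5505614/331113925) = -331113925/5505614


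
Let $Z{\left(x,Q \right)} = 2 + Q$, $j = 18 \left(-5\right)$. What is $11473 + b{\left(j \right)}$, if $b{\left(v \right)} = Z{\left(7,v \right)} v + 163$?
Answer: $19556$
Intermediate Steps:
$j = -90$
$b{\left(v \right)} = 163 + v \left(2 + v\right)$ ($b{\left(v \right)} = \left(2 + v\right) v + 163 = v \left(2 + v\right) + 163 = 163 + v \left(2 + v\right)$)
$11473 + b{\left(j \right)} = 11473 - \left(-163 + 90 \left(2 - 90\right)\right) = 11473 + \left(163 - -7920\right) = 11473 + \left(163 + 7920\right) = 11473 + 8083 = 19556$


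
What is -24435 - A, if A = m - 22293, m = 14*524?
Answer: -9478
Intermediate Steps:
m = 7336
A = -14957 (A = 7336 - 22293 = -14957)
-24435 - A = -24435 - 1*(-14957) = -24435 + 14957 = -9478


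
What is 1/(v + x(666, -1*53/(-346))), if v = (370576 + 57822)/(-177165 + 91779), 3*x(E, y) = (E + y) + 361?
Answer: 14771778/4983513391 ≈ 0.0029641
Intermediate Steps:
x(E, y) = 361/3 + E/3 + y/3 (x(E, y) = ((E + y) + 361)/3 = (361 + E + y)/3 = 361/3 + E/3 + y/3)
v = -214199/42693 (v = 428398/(-85386) = 428398*(-1/85386) = -214199/42693 ≈ -5.0172)
1/(v + x(666, -1*53/(-346))) = 1/(-214199/42693 + (361/3 + (⅓)*666 + (-1*53/(-346))/3)) = 1/(-214199/42693 + (361/3 + 222 + (-53*(-1/346))/3)) = 1/(-214199/42693 + (361/3 + 222 + (⅓)*(53/346))) = 1/(-214199/42693 + (361/3 + 222 + 53/1038)) = 1/(-214199/42693 + 118465/346) = 1/(4983513391/14771778) = 14771778/4983513391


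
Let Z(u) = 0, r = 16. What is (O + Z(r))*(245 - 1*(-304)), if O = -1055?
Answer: -579195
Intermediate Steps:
(O + Z(r))*(245 - 1*(-304)) = (-1055 + 0)*(245 - 1*(-304)) = -1055*(245 + 304) = -1055*549 = -579195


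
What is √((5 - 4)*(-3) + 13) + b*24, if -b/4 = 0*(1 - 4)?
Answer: √10 ≈ 3.1623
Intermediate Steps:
b = 0 (b = -0*(1 - 4) = -0*(-3) = -4*0 = 0)
√((5 - 4)*(-3) + 13) + b*24 = √((5 - 4)*(-3) + 13) + 0*24 = √(1*(-3) + 13) + 0 = √(-3 + 13) + 0 = √10 + 0 = √10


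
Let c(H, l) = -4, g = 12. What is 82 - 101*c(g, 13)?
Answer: 486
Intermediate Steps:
82 - 101*c(g, 13) = 82 - 101*(-4) = 82 + 404 = 486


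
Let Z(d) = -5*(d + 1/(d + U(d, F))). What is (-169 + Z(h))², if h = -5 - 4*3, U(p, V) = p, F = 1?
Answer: 8128201/1156 ≈ 7031.3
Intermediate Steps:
h = -17 (h = -5 - 12 = -17)
Z(d) = -5*d - 5/(2*d) (Z(d) = -5*(d + 1/(d + d)) = -5*(d + 1/(2*d)) = -5*d - 5/(2*d))
(-169 + Z(h))² = (-169 + (-5*(-17) - 5/2/(-17)))² = (-169 + (85 - 5/2*(-1/17)))² = (-169 + (85 + 5/34))² = (-169 + 2895/34)² = (-2851/34)² = 8128201/1156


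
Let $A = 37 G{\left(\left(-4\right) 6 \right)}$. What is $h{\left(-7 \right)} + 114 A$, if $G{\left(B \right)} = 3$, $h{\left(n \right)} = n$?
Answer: $12647$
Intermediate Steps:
$A = 111$ ($A = 37 \cdot 3 = 111$)
$h{\left(-7 \right)} + 114 A = -7 + 114 \cdot 111 = -7 + 12654 = 12647$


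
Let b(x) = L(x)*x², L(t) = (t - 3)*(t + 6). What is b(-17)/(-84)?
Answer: -15895/21 ≈ -756.90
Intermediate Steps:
L(t) = (-3 + t)*(6 + t)
b(x) = x²*(-18 + x² + 3*x) (b(x) = (-18 + x² + 3*x)*x² = x²*(-18 + x² + 3*x))
b(-17)/(-84) = ((-17)²*(-18 + (-17)² + 3*(-17)))/(-84) = (289*(-18 + 289 - 51))*(-1/84) = (289*220)*(-1/84) = 63580*(-1/84) = -15895/21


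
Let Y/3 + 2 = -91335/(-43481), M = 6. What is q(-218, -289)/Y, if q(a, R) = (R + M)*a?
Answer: 2682516814/13119 ≈ 2.0448e+5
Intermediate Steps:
Y = 13119/43481 (Y = -6 + 3*(-91335/(-43481)) = -6 + 3*(-91335*(-1/43481)) = -6 + 3*(91335/43481) = -6 + 274005/43481 = 13119/43481 ≈ 0.30172)
q(a, R) = a*(6 + R) (q(a, R) = (R + 6)*a = (6 + R)*a = a*(6 + R))
q(-218, -289)/Y = (-218*(6 - 289))/(13119/43481) = -218*(-283)*(43481/13119) = 61694*(43481/13119) = 2682516814/13119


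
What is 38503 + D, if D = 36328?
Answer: 74831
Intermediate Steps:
38503 + D = 38503 + 36328 = 74831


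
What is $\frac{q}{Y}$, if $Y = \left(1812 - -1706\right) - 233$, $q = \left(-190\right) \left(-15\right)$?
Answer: $\frac{190}{219} \approx 0.86758$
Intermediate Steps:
$q = 2850$
$Y = 3285$ ($Y = \left(1812 + 1706\right) - 233 = 3518 - 233 = 3285$)
$\frac{q}{Y} = \frac{2850}{3285} = 2850 \cdot \frac{1}{3285} = \frac{190}{219}$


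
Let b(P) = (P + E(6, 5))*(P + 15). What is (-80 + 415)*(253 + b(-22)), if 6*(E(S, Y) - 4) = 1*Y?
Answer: 750065/6 ≈ 1.2501e+5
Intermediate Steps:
E(S, Y) = 4 + Y/6 (E(S, Y) = 4 + (1*Y)/6 = 4 + Y/6)
b(P) = (15 + P)*(29/6 + P) (b(P) = (P + (4 + (⅙)*5))*(P + 15) = (P + (4 + ⅚))*(15 + P) = (P + 29/6)*(15 + P) = (29/6 + P)*(15 + P) = (15 + P)*(29/6 + P))
(-80 + 415)*(253 + b(-22)) = (-80 + 415)*(253 + (145/2 + (-22)² + (119/6)*(-22))) = 335*(253 + (145/2 + 484 - 1309/3)) = 335*(253 + 721/6) = 335*(2239/6) = 750065/6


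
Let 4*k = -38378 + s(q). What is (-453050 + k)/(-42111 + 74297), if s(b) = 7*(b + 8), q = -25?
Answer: -1850697/128744 ≈ -14.375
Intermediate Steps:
s(b) = 56 + 7*b (s(b) = 7*(8 + b) = 56 + 7*b)
k = -38497/4 (k = (-38378 + (56 + 7*(-25)))/4 = (-38378 + (56 - 175))/4 = (-38378 - 119)/4 = (¼)*(-38497) = -38497/4 ≈ -9624.3)
(-453050 + k)/(-42111 + 74297) = (-453050 - 38497/4)/(-42111 + 74297) = -1850697/4/32186 = -1850697/4*1/32186 = -1850697/128744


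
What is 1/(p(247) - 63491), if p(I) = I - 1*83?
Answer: -1/63327 ≈ -1.5791e-5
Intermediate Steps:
p(I) = -83 + I (p(I) = I - 83 = -83 + I)
1/(p(247) - 63491) = 1/((-83 + 247) - 63491) = 1/(164 - 63491) = 1/(-63327) = -1/63327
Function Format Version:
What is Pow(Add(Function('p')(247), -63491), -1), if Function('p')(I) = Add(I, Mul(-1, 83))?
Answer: Rational(-1, 63327) ≈ -1.5791e-5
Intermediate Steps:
Function('p')(I) = Add(-83, I) (Function('p')(I) = Add(I, -83) = Add(-83, I))
Pow(Add(Function('p')(247), -63491), -1) = Pow(Add(Add(-83, 247), -63491), -1) = Pow(Add(164, -63491), -1) = Pow(-63327, -1) = Rational(-1, 63327)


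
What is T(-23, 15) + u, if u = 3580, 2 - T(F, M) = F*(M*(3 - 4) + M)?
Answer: 3582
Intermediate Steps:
T(F, M) = 2 (T(F, M) = 2 - F*(M*(3 - 4) + M) = 2 - F*(M*(-1) + M) = 2 - F*(-M + M) = 2 - F*0 = 2 - 1*0 = 2 + 0 = 2)
T(-23, 15) + u = 2 + 3580 = 3582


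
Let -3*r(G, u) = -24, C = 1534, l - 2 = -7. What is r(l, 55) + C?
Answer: 1542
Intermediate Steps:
l = -5 (l = 2 - 7 = -5)
r(G, u) = 8 (r(G, u) = -⅓*(-24) = 8)
r(l, 55) + C = 8 + 1534 = 1542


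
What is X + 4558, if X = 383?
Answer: 4941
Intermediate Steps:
X + 4558 = 383 + 4558 = 4941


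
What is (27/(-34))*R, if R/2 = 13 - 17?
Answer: 108/17 ≈ 6.3529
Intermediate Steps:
R = -8 (R = 2*(13 - 17) = 2*(-4) = -8)
(27/(-34))*R = (27/(-34))*(-8) = -1/34*27*(-8) = -27/34*(-8) = 108/17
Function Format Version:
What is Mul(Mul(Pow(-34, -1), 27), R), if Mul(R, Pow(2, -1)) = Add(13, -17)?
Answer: Rational(108, 17) ≈ 6.3529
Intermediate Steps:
R = -8 (R = Mul(2, Add(13, -17)) = Mul(2, -4) = -8)
Mul(Mul(Pow(-34, -1), 27), R) = Mul(Mul(Pow(-34, -1), 27), -8) = Mul(Mul(Rational(-1, 34), 27), -8) = Mul(Rational(-27, 34), -8) = Rational(108, 17)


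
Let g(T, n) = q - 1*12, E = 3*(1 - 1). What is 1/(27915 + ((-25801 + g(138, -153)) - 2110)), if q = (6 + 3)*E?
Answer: -⅛ ≈ -0.12500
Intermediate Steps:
E = 0 (E = 3*0 = 0)
q = 0 (q = (6 + 3)*0 = 9*0 = 0)
g(T, n) = -12 (g(T, n) = 0 - 1*12 = 0 - 12 = -12)
1/(27915 + ((-25801 + g(138, -153)) - 2110)) = 1/(27915 + ((-25801 - 12) - 2110)) = 1/(27915 + (-25813 - 2110)) = 1/(27915 - 27923) = 1/(-8) = -⅛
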